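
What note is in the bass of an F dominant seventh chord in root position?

F

In root position the root is lowest. For F dominant seventh (F–A–C–Eb) that is F.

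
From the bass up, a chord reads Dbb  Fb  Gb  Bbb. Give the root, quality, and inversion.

Reducing to letter names: Dbb, Fb, Gb, Bbb. These stack in thirds as Gb–Bbb–Dbb–Fb — a Gb half-diminished seventh chord.
With the fifth (Dbb) in the bass, the chord is in second inversion (figured bass 4/3).

Gb half-diminished seventh, second inversion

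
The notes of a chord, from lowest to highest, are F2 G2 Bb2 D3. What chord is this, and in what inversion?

G minor seventh, third inversion

The distinct note names are F, G, Bb, D. Stacked in thirds they read G–Bb–D–F, which is a minor seventh chord on G.
With the seventh (F) in the bass, the chord is in third inversion (figured bass 4/2).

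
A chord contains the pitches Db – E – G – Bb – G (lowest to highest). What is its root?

Db, E, G, Bb are the tones of an E diminished seventh chord (E–G–Bb–Db), making E the root.

E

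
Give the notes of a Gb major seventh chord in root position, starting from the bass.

Gb, Bb, Db, F

The chord tones are Gb–Bb–Db–F. With the root (Gb) lowest for root position: Gb, Bb, Db, F.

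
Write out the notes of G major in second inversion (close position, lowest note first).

G major is G–B–D. Second inversion puts the fifth (D) in the bass, with the remaining tones above: D, G, B.

D, G, B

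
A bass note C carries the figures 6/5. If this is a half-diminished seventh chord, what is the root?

The figures 6/5 mean the third of the chord is in the bass. If C is the third of a half-diminished seventh chord, the root is A (chord tones A–C–Eb–G).

A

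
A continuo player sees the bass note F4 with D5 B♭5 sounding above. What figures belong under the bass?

6/4

The notes F, D, Bb stack in thirds as Bb–D–F — a Bb major triad. The bass F is the fifth, so this is second inversion: figured 6/4.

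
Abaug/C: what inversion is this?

Abaug/C means Ab augmented with C in the bass. C is the third of Ab augmented (Ab–C–E), so this is first inversion.

first inversion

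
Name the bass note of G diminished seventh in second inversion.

Db

In second inversion the fifth is lowest. For G diminished seventh (G–Bb–Db–Fb) that is Db.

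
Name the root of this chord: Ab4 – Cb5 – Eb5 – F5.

Ab, Cb, Eb, F are the tones of an F half-diminished seventh chord (F–Ab–Cb–Eb), making F the root.

F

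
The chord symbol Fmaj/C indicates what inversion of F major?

Fmaj/C means F major with C in the bass. C is the fifth of F major (F–A–C), so this is second inversion.

second inversion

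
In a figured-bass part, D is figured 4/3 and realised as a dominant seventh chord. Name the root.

G

The figures 4/3 mean the fifth of the chord is in the bass. If D is the fifth of a dominant seventh chord, the root is G (chord tones G–B–D–F).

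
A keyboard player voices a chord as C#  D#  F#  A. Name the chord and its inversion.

The pitch classes C#, D#, F#, A arrange in thirds as D#–F#–A–C#: a D# half-diminished seventh chord.
C# is the seventh of D# half-diminished seventh; seventh in the bass means third inversion (figured bass 4/2).

D# half-diminished seventh, third inversion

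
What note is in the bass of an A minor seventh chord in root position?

In root position the root is lowest. For A minor seventh (A–C–E–G) that is A.

A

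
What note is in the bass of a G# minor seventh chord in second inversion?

The fifth of G# minor seventh (G#–B–D#–F#) is D#; that is the bass in second inversion.

D#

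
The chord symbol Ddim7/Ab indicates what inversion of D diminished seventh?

second inversion

Ddim7/Ab means D diminished seventh with Ab in the bass. Ab is the fifth of D diminished seventh (D–F–Ab–Cb), so this is second inversion.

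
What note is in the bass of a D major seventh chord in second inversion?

A

D major seventh is D–F#–A–C#. Second inversion places the fifth in the bass: A.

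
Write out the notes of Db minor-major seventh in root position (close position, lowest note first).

Db, Fb, Ab, C

The chord tones are Db–Fb–Ab–C. With the root (Db) lowest for root position: Db, Fb, Ab, C.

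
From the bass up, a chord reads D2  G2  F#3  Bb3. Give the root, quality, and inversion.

The pitch classes D, G, F#, Bb arrange in thirds as G–Bb–D–F#: a G minor-major seventh chord.
With the fifth (D) in the bass, the chord is in second inversion (figured bass 4/3).

G minor-major seventh, second inversion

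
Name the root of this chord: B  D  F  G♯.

Reordering B, D, F, G# into stacked thirds gives G#–B–D–F; the bottom of that stack, G#, is the root.

G#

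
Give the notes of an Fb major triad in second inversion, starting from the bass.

Cb, Fb, Ab

The chord tones are Fb–Ab–Cb. With the fifth (Cb) lowest for second inversion: Cb, Fb, Ab.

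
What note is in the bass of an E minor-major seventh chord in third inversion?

D#

In third inversion the seventh is lowest. For E minor-major seventh (E–G–B–D#) that is D#.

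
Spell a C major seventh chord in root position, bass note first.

Spelling C major seventh: C–E–G–B. In root position the root is bass, giving C, E, G, B from the bottom.

C, E, G, B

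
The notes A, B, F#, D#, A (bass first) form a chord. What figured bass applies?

The notes A, B, F#, D# stack in thirds as B–D#–F#–A — a B dominant seventh chord. The bass A is the seventh, so this is third inversion: figured 4/2.

4/2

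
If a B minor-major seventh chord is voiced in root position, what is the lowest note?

B

In root position the root is lowest. For B minor-major seventh (B–D–F#–A#) that is B.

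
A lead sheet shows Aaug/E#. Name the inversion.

Aaug/E# means A augmented with E# in the bass. E# is the fifth of A augmented (A–C#–E#), so this is second inversion.

second inversion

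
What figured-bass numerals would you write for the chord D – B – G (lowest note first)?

6/4

The notes D, B, G stack in thirds as G–B–D — a G major triad. The bass D is the fifth, so this is second inversion: figured 6/4.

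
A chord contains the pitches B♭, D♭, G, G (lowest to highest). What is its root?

Reordering Bb, Db, G into stacked thirds gives G–Bb–Db; the bottom of that stack, G, is the root.

G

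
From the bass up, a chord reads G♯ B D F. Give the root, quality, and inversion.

The distinct note names are G#, B, D, F. Stacked in thirds they read G#–B–D–F, which is a diminished seventh chord on G#.
The lowest note is G#, the root of the chord, so this is root position (figured bass 7).

G# diminished seventh, root position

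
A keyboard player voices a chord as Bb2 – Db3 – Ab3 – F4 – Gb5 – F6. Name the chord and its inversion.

Gb major ninth, first inversion

The distinct note names are Bb, Db, Ab, F, Gb. Stacked in thirds they read Gb–Bb–Db–F–Ab, which is a major ninth chord on Gb.
The lowest note is Bb, the third of the chord, so this is first inversion.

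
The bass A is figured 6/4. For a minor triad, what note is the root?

D

The figures 6/4 mean the fifth of the chord is in the bass. If A is the fifth of a minor triad, the root is D (chord tones D–F–A).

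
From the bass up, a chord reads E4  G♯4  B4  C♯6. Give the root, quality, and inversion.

C# minor seventh, first inversion

The distinct note names are E, G#, B, C#. Stacked in thirds they read C#–E–G#–B, which is a minor seventh chord on C#.
E is the third of C# minor seventh; third in the bass means first inversion (figured bass 6/5).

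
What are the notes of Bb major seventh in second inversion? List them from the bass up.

F, A, Bb, D

Spelling Bb major seventh: Bb–D–F–A. In second inversion the fifth is bass, giving F, A, Bb, D from the bottom.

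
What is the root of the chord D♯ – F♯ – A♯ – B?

B

The distinct letter names are D#, F#, A#, B. Arranged as a stack of thirds they read B–D#–F#–A#, so B is the root (a B major seventh chord).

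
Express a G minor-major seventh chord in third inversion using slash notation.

Gm(maj7)/F#

Third inversion of G minor-major seventh has the seventh (F#) in the bass. As a slash chord: Gm(maj7)/F#.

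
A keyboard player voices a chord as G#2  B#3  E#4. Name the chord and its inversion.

E# minor, first inversion

The pitch classes G#, B#, E# arrange in thirds as E#–G#–B#: an E# minor triad.
G# is the third of E# minor; third in the bass means first inversion (figured bass 6).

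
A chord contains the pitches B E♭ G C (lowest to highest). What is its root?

C

Reordering B, Eb, G, C into stacked thirds gives C–Eb–G–B; the bottom of that stack, C, is the root.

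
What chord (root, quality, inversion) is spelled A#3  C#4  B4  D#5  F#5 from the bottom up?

B major ninth, third inversion

The pitch classes A#, C#, B, D#, F# arrange in thirds as B–D#–F#–A#–C#: a B major ninth chord.
The lowest note is A#, the seventh of the chord, so this is third inversion.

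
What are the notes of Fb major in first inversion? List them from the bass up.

Spelling Fb major: Fb–Ab–Cb. In first inversion the third is bass, giving Ab, Cb, Fb from the bottom.

Ab, Cb, Fb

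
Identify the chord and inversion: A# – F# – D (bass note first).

D augmented, second inversion

Reducing to letter names: A#, F#, D. These stack in thirds as D–F#–A# — a D augmented triad.
A# is the fifth of D augmented; fifth in the bass means second inversion (figured bass 6/4).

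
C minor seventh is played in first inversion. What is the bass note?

C minor seventh is C–Eb–G–Bb. First inversion places the third in the bass: Eb.

Eb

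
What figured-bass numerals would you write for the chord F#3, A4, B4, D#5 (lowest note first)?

The notes F#, A, B, D# stack in thirds as B–D#–F#–A — a B dominant seventh chord. The bass F# is the fifth, so this is second inversion: figured 4/3.

4/3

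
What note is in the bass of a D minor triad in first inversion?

The third of D minor (D–F–A) is F; that is the bass in first inversion.

F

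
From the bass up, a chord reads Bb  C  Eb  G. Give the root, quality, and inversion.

The pitch classes Bb, C, Eb, G arrange in thirds as C–Eb–G–Bb: a C minor seventh chord.
With the seventh (Bb) in the bass, the chord is in third inversion (figured bass 4/2).

C minor seventh, third inversion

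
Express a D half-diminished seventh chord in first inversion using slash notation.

Dø7/F

First inversion of D half-diminished seventh has the third (F) in the bass. As a slash chord: Dø7/F.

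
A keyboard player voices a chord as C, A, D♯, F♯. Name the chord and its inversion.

D# diminished seventh, third inversion

Reducing to letter names: C, A, D#, F#. These stack in thirds as D#–F#–A–C — a D# diminished seventh chord.
With the seventh (C) in the bass, the chord is in third inversion (figured bass 4/2).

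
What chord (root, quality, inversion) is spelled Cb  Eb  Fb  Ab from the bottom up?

Fb major seventh, second inversion

Reducing to letter names: Cb, Eb, Fb, Ab. These stack in thirds as Fb–Ab–Cb–Eb — an Fb major seventh chord.
The lowest note is Cb, the fifth of the chord, so this is second inversion (figured bass 4/3).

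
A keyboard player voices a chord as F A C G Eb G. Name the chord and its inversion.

The distinct note names are F, A, C, G, Eb. Stacked in thirds they read F–A–C–Eb–G, which is a dominant ninth chord on F.
F is the root of F dominant ninth; root in the bass means root position.

F dominant ninth, root position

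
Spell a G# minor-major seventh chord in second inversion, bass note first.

Spelling G# minor-major seventh: G#–B–D#–F##. In second inversion the fifth is bass, giving D#, F##, G#, B from the bottom.

D#, F##, G#, B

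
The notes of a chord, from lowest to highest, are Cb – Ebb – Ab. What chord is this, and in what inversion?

Ab diminished, first inversion

The pitch classes Cb, Ebb, Ab arrange in thirds as Ab–Cb–Ebb: an Ab diminished triad.
The lowest note is Cb, the third of the chord, so this is first inversion (figured bass 6).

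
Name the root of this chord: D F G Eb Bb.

Eb

D, F, G, Eb, Bb are the tones of an Eb major ninth chord (Eb–G–Bb–D–F), making Eb the root.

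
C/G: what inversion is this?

C/G means C major with G in the bass. G is the fifth of C major (C–E–G), so this is second inversion.

second inversion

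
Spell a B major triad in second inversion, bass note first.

The chord tones are B–D#–F#. With the fifth (F#) lowest for second inversion: F#, B, D#.

F#, B, D#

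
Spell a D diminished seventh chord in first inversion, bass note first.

F, Ab, Cb, D

D diminished seventh is D–F–Ab–Cb. First inversion puts the third (F) in the bass, with the remaining tones above: F, Ab, Cb, D.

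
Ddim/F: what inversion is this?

Ddim/F means D diminished with F in the bass. F is the third of D diminished (D–F–Ab), so this is first inversion.

first inversion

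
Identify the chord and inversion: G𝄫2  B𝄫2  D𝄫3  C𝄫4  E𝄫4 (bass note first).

Reducing to letter names: Gbb, Bbb, Dbb, Cbb, Ebb. These stack in thirds as Cbb–Ebb–Gbb–Bbb–Dbb — a Cbb major ninth chord.
The lowest note is Gbb, the fifth of the chord, so this is second inversion.

Cbb major ninth, second inversion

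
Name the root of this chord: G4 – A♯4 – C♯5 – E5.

The distinct letter names are G, A#, C#, E. Arranged as a stack of thirds they read A#–C#–E–G, so A# is the root (an A# diminished seventh chord).

A#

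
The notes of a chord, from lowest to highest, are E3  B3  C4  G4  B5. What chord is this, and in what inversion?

The distinct note names are E, B, C, G. Stacked in thirds they read C–E–G–B, which is a major seventh chord on C.
With the third (E) in the bass, the chord is in first inversion (figured bass 6/5).

C major seventh, first inversion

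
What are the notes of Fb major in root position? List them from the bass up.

Fb, Ab, Cb

Spelling Fb major: Fb–Ab–Cb. In root position the root is bass, giving Fb, Ab, Cb from the bottom.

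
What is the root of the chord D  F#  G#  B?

The distinct letter names are D, F#, G#, B. Arranged as a stack of thirds they read G#–B–D–F#, so G# is the root (a G# half-diminished seventh chord).

G#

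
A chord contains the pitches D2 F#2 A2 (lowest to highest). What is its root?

D, F#, A are the tones of a D major triad (D–F#–A), making D the root.

D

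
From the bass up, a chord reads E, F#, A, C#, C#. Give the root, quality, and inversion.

F# minor seventh, third inversion

The distinct note names are E, F#, A, C#. Stacked in thirds they read F#–A–C#–E, which is a minor seventh chord on F#.
With the seventh (E) in the bass, the chord is in third inversion (figured bass 4/2).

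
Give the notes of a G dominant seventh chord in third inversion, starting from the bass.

F, G, B, D

Spelling G dominant seventh: G–B–D–F. In third inversion the seventh is bass, giving F, G, B, D from the bottom.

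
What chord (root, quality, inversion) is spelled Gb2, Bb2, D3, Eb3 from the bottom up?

Eb minor-major seventh, first inversion

The distinct note names are Gb, Bb, D, Eb. Stacked in thirds they read Eb–Gb–Bb–D, which is a minor-major seventh chord on Eb.
The lowest note is Gb, the third of the chord, so this is first inversion (figured bass 6/5).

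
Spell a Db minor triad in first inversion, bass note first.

Spelling Db minor: Db–Fb–Ab. In first inversion the third is bass, giving Fb, Ab, Db from the bottom.

Fb, Ab, Db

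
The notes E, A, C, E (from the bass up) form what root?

Reordering E, A, C into stacked thirds gives A–C–E; the bottom of that stack, A, is the root.

A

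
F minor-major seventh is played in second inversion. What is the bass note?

C

F minor-major seventh is F–Ab–C–E. Second inversion places the fifth in the bass: C.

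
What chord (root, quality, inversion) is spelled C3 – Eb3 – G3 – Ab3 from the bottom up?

The distinct note names are C, Eb, G, Ab. Stacked in thirds they read Ab–C–Eb–G, which is a major seventh chord on Ab.
The lowest note is C, the third of the chord, so this is first inversion (figured bass 6/5).

Ab major seventh, first inversion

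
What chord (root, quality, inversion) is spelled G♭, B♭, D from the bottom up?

The pitch classes Gb, Bb, D arrange in thirds as Gb–Bb–D: a Gb augmented triad.
The lowest note is Gb, the root of the chord, so this is root position (figured bass 5/3).

Gb augmented, root position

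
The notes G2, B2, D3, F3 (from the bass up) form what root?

The distinct letter names are G, B, D, F. Arranged as a stack of thirds they read G–B–D–F, so G is the root (a G dominant seventh chord).

G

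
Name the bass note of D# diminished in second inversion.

In second inversion the fifth is lowest. For D# diminished (D#–F#–A) that is A.

A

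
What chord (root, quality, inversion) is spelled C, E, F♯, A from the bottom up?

F# half-diminished seventh, second inversion

The distinct note names are C, E, F#, A. Stacked in thirds they read F#–A–C–E, which is a half-diminished seventh chord on F#.
The lowest note is C, the fifth of the chord, so this is second inversion (figured bass 4/3).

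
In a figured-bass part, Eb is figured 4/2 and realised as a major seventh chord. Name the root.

The figures 4/2 mean the seventh of the chord is in the bass. If Eb is the seventh of a major seventh chord, the root is Fb (chord tones Fb–Ab–Cb–Eb).

Fb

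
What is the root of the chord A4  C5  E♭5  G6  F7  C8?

A, C, Eb, G, F are the tones of an F dominant ninth chord (F–A–C–Eb–G), making F the root.

F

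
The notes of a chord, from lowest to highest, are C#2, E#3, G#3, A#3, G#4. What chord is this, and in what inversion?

Reducing to letter names: C#, E#, G#, A#. These stack in thirds as A#–C#–E#–G# — an A# minor seventh chord.
The lowest note is C#, the third of the chord, so this is first inversion (figured bass 6/5).

A# minor seventh, first inversion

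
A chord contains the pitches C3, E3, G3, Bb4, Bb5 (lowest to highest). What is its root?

The distinct letter names are C, E, G, Bb. Arranged as a stack of thirds they read C–E–G–Bb, so C is the root (a C dominant seventh chord).

C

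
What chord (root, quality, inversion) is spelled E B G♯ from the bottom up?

E major, root position

The pitch classes E, B, G# arrange in thirds as E–G#–B: an E major triad.
With the root (E) in the bass, the chord is in root position (figured bass 5/3).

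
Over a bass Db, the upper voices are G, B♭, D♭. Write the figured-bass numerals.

6/4

The notes Db, G, Bb stack in thirds as G–Bb–Db — a G diminished triad. The bass Db is the fifth, so this is second inversion: figured 6/4.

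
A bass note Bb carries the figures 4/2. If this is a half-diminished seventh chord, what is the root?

C

The figures 4/2 mean the seventh of the chord is in the bass. If Bb is the seventh of a half-diminished seventh chord, the root is C (chord tones C–Eb–Gb–Bb).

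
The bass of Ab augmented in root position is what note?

Ab

The root of Ab augmented (Ab–C–E) is Ab; that is the bass in root position.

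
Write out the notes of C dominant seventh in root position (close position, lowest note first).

C, E, G, Bb

C dominant seventh is C–E–G–Bb. Root position puts the root (C) in the bass, with the remaining tones above: C, E, G, Bb.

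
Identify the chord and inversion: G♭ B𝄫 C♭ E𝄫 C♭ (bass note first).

Cb minor seventh, second inversion

Reducing to letter names: Gb, Bbb, Cb, Ebb. These stack in thirds as Cb–Ebb–Gb–Bbb — a Cb minor seventh chord.
With the fifth (Gb) in the bass, the chord is in second inversion (figured bass 4/3).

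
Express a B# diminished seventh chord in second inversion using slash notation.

Second inversion of B# diminished seventh has the fifth (F#) in the bass. As a slash chord: B#dim7/F#.

B#dim7/F#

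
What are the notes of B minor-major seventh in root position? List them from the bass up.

Spelling B minor-major seventh: B–D–F#–A#. In root position the root is bass, giving B, D, F#, A# from the bottom.

B, D, F#, A#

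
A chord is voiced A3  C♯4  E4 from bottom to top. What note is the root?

A, C#, E are the tones of an A major triad (A–C#–E), making A the root.

A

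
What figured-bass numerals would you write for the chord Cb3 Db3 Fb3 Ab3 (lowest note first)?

The notes Cb, Db, Fb, Ab stack in thirds as Db–Fb–Ab–Cb — a Db minor seventh chord. The bass Cb is the seventh, so this is third inversion: figured 4/2.

4/2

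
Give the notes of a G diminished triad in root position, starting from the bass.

The chord tones are G–Bb–Db. With the root (G) lowest for root position: G, Bb, Db.

G, Bb, Db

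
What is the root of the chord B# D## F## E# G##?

The distinct letter names are B#, D##, F##, E#, G##. Arranged as a stack of thirds they read E#–G##–B#–D##–F##, so E# is the root (an E# major ninth chord).

E#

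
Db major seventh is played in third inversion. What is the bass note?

Db major seventh is Db–F–Ab–C. Third inversion places the seventh in the bass: C.

C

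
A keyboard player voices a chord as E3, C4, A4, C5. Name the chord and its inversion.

Reducing to letter names: E, C, A. These stack in thirds as A–C–E — an A minor triad.
With the fifth (E) in the bass, the chord is in second inversion (figured bass 6/4).

A minor, second inversion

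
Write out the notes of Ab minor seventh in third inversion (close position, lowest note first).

The chord tones are Ab–Cb–Eb–Gb. With the seventh (Gb) lowest for third inversion: Gb, Ab, Cb, Eb.

Gb, Ab, Cb, Eb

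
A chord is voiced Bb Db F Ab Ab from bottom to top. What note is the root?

Bb, Db, F, Ab are the tones of a Bb minor seventh chord (Bb–Db–F–Ab), making Bb the root.

Bb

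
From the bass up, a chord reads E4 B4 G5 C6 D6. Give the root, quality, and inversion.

The pitch classes E, B, G, C, D arrange in thirds as C–E–G–B–D: a C major ninth chord.
The lowest note is E, the third of the chord, so this is first inversion.

C major ninth, first inversion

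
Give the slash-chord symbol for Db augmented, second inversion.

Dbaug/A

Second inversion of Db augmented has the fifth (A) in the bass. As a slash chord: Dbaug/A.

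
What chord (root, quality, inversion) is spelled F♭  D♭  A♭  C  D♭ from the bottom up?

Db minor-major seventh, first inversion

The distinct note names are Fb, Db, Ab, C. Stacked in thirds they read Db–Fb–Ab–C, which is a minor-major seventh chord on Db.
The lowest note is Fb, the third of the chord, so this is first inversion (figured bass 6/5).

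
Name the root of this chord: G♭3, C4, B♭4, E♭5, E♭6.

C

Gb, C, Bb, Eb are the tones of a C half-diminished seventh chord (C–Eb–Gb–Bb), making C the root.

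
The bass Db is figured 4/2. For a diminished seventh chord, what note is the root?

E

The figures 4/2 mean the seventh of the chord is in the bass. If Db is the seventh of a diminished seventh chord, the root is E (chord tones E–G–Bb–Db).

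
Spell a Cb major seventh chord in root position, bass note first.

Spelling Cb major seventh: Cb–Eb–Gb–Bb. In root position the root is bass, giving Cb, Eb, Gb, Bb from the bottom.

Cb, Eb, Gb, Bb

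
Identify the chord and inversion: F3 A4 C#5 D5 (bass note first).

The pitch classes F, A, C#, D arrange in thirds as D–F–A–C#: a D minor-major seventh chord.
With the third (F) in the bass, the chord is in first inversion (figured bass 6/5).

D minor-major seventh, first inversion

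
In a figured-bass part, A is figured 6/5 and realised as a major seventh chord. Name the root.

F

The figures 6/5 mean the third of the chord is in the bass. If A is the third of a major seventh chord, the root is F (chord tones F–A–C–E).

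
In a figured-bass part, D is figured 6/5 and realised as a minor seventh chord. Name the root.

B

The figures 6/5 mean the third of the chord is in the bass. If D is the third of a minor seventh chord, the root is B (chord tones B–D–F#–A).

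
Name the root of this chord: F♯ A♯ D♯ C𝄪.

Reordering F#, A#, D#, C## into stacked thirds gives D#–F#–A#–C##; the bottom of that stack, D#, is the root.

D#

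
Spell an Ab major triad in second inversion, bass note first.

Ab major is Ab–C–Eb. Second inversion puts the fifth (Eb) in the bass, with the remaining tones above: Eb, Ab, C.

Eb, Ab, C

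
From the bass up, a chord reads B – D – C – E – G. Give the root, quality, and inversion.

The distinct note names are B, D, C, E, G. Stacked in thirds they read C–E–G–B–D, which is a major ninth chord on C.
B is the seventh of C major ninth; seventh in the bass means third inversion.

C major ninth, third inversion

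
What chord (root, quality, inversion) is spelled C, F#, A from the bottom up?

The pitch classes C, F#, A arrange in thirds as F#–A–C: an F# diminished triad.
The lowest note is C, the fifth of the chord, so this is second inversion (figured bass 6/4).

F# diminished, second inversion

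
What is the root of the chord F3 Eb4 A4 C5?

F

F, Eb, A, C are the tones of an F dominant seventh chord (F–A–C–Eb), making F the root.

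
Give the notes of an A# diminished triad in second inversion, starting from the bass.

E, A#, C#

The chord tones are A#–C#–E. With the fifth (E) lowest for second inversion: E, A#, C#.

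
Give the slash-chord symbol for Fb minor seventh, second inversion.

Second inversion of Fb minor seventh has the fifth (Cb) in the bass. As a slash chord: Fbm7/Cb.

Fbm7/Cb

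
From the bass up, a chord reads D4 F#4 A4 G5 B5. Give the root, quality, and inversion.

G major ninth, second inversion

The pitch classes D, F#, A, G, B arrange in thirds as G–B–D–F#–A: a G major ninth chord.
With the fifth (D) in the bass, the chord is in second inversion.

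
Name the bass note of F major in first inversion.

The third of F major (F–A–C) is A; that is the bass in first inversion.

A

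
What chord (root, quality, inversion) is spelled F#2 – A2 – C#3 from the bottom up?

F# minor, root position

The distinct note names are F#, A, C#. Stacked in thirds they read F#–A–C#, which is a minor triad on F#.
With the root (F#) in the bass, the chord is in root position (figured bass 5/3).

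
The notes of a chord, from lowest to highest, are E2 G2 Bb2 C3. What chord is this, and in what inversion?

C dominant seventh, first inversion

The pitch classes E, G, Bb, C arrange in thirds as C–E–G–Bb: a C dominant seventh chord.
The lowest note is E, the third of the chord, so this is first inversion (figured bass 6/5).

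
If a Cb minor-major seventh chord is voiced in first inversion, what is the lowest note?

Ebb

The third of Cb minor-major seventh (Cb–Ebb–Gb–Bb) is Ebb; that is the bass in first inversion.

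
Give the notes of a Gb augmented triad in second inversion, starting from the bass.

D, Gb, Bb

Spelling Gb augmented: Gb–Bb–D. In second inversion the fifth is bass, giving D, Gb, Bb from the bottom.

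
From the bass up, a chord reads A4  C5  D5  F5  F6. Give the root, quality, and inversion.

The distinct note names are A, C, D, F. Stacked in thirds they read D–F–A–C, which is a minor seventh chord on D.
The lowest note is A, the fifth of the chord, so this is second inversion (figured bass 4/3).

D minor seventh, second inversion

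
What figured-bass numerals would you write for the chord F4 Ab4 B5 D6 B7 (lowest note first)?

The notes F, Ab, B, D stack in thirds as B–D–F–Ab — a B diminished seventh chord. The bass F is the fifth, so this is second inversion: figured 4/3.

4/3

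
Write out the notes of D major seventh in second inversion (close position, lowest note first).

A, C#, D, F#

The chord tones are D–F#–A–C#. With the fifth (A) lowest for second inversion: A, C#, D, F#.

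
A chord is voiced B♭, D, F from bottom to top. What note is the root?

Reordering Bb, D, F into stacked thirds gives Bb–D–F; the bottom of that stack, Bb, is the root.

Bb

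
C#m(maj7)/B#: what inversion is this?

third inversion

C#m(maj7)/B# means C# minor-major seventh with B# in the bass. B# is the seventh of C# minor-major seventh (C#–E–G#–B#), so this is third inversion.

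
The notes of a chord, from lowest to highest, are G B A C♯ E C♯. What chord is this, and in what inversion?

A dominant ninth, third inversion

The pitch classes G, B, A, C#, E arrange in thirds as A–C#–E–G–B: an A dominant ninth chord.
The lowest note is G, the seventh of the chord, so this is third inversion.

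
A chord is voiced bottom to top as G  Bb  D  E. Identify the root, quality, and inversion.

E half-diminished seventh, first inversion

Reducing to letter names: G, Bb, D, E. These stack in thirds as E–G–Bb–D — an E half-diminished seventh chord.
G is the third of E half-diminished seventh; third in the bass means first inversion (figured bass 6/5).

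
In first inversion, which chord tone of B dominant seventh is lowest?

The third of B dominant seventh (B–D#–F#–A) is D#; that is the bass in first inversion.

D#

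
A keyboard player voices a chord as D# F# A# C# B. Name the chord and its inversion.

B major ninth, first inversion

Reducing to letter names: D#, F#, A#, C#, B. These stack in thirds as B–D#–F#–A#–C# — a B major ninth chord.
The lowest note is D#, the third of the chord, so this is first inversion.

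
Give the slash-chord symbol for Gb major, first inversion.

First inversion of Gb major has the third (Bb) in the bass. As a slash chord: Gb/Bb.

Gb/Bb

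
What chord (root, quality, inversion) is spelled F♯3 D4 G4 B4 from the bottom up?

The distinct note names are F#, D, G, B. Stacked in thirds they read G–B–D–F#, which is a major seventh chord on G.
With the seventh (F#) in the bass, the chord is in third inversion (figured bass 4/2).

G major seventh, third inversion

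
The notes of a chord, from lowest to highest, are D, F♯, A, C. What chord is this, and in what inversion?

The distinct note names are D, F#, A, C. Stacked in thirds they read D–F#–A–C, which is a dominant seventh chord on D.
With the root (D) in the bass, the chord is in root position (figured bass 7).

D dominant seventh, root position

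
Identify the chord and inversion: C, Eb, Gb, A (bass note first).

Reducing to letter names: C, Eb, Gb, A. These stack in thirds as A–C–Eb–Gb — an A diminished seventh chord.
The lowest note is C, the third of the chord, so this is first inversion (figured bass 6/5).

A diminished seventh, first inversion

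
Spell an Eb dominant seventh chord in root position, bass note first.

Spelling Eb dominant seventh: Eb–G–Bb–Db. In root position the root is bass, giving Eb, G, Bb, Db from the bottom.

Eb, G, Bb, Db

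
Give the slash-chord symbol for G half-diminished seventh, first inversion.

First inversion of G half-diminished seventh has the third (Bb) in the bass. As a slash chord: Gø7/Bb.

Gø7/Bb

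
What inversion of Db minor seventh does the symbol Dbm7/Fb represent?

Dbm7/Fb means Db minor seventh with Fb in the bass. Fb is the third of Db minor seventh (Db–Fb–Ab–Cb), so this is first inversion.

first inversion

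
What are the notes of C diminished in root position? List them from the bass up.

C diminished is C–Eb–Gb. Root position puts the root (C) in the bass, with the remaining tones above: C, Eb, Gb.

C, Eb, Gb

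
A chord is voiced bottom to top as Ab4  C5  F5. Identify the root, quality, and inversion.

The distinct note names are Ab, C, F. Stacked in thirds they read F–Ab–C, which is a minor triad on F.
Ab is the third of F minor; third in the bass means first inversion (figured bass 6).

F minor, first inversion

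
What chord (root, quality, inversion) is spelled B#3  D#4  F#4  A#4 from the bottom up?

B# half-diminished seventh, root position

The pitch classes B#, D#, F#, A# arrange in thirds as B#–D#–F#–A#: a B# half-diminished seventh chord.
The lowest note is B#, the root of the chord, so this is root position (figured bass 7).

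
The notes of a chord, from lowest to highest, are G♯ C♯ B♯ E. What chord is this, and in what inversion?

C# minor-major seventh, second inversion

The pitch classes G#, C#, B#, E arrange in thirds as C#–E–G#–B#: a C# minor-major seventh chord.
The lowest note is G#, the fifth of the chord, so this is second inversion (figured bass 4/3).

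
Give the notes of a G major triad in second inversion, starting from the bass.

D, G, B

The chord tones are G–B–D. With the fifth (D) lowest for second inversion: D, G, B.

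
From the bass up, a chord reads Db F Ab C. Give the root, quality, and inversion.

Db major seventh, root position

Reducing to letter names: Db, F, Ab, C. These stack in thirds as Db–F–Ab–C — a Db major seventh chord.
Db is the root of Db major seventh; root in the bass means root position (figured bass 7).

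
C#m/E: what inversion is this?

first inversion

C#m/E means C# minor with E in the bass. E is the third of C# minor (C#–E–G#), so this is first inversion.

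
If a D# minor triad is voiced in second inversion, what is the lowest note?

A#

In second inversion the fifth is lowest. For D# minor (D#–F#–A#) that is A#.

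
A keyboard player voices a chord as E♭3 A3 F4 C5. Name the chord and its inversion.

F dominant seventh, third inversion

The distinct note names are Eb, A, F, C. Stacked in thirds they read F–A–C–Eb, which is a dominant seventh chord on F.
With the seventh (Eb) in the bass, the chord is in third inversion (figured bass 4/2).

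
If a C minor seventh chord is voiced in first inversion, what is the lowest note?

Eb

C minor seventh is C–Eb–G–Bb. First inversion places the third in the bass: Eb.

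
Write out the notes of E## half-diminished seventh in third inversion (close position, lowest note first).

The chord tones are E##–G##–B#–D##. With the seventh (D##) lowest for third inversion: D##, E##, G##, B#.

D##, E##, G##, B#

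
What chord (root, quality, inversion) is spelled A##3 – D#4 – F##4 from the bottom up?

Reducing to letter names: A##, D#, F##. These stack in thirds as D#–F##–A## — a D# augmented triad.
With the fifth (A##) in the bass, the chord is in second inversion (figured bass 6/4).

D# augmented, second inversion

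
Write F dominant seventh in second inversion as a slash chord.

Second inversion of F dominant seventh has the fifth (C) in the bass. As a slash chord: F7/C.

F7/C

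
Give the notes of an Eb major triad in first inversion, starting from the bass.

G, Bb, Eb

Eb major is Eb–G–Bb. First inversion puts the third (G) in the bass, with the remaining tones above: G, Bb, Eb.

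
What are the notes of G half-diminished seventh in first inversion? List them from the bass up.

Spelling G half-diminished seventh: G–Bb–Db–F. In first inversion the third is bass, giving Bb, Db, F, G from the bottom.

Bb, Db, F, G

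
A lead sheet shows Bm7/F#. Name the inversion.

Bm7/F# means B minor seventh with F# in the bass. F# is the fifth of B minor seventh (B–D–F#–A), so this is second inversion.

second inversion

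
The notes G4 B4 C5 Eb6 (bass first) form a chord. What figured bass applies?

The notes G, B, C, Eb stack in thirds as C–Eb–G–B — a C minor-major seventh chord. The bass G is the fifth, so this is second inversion: figured 4/3.

4/3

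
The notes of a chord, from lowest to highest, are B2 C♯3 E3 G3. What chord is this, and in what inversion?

The pitch classes B, C#, E, G arrange in thirds as C#–E–G–B: a C# half-diminished seventh chord.
B is the seventh of C# half-diminished seventh; seventh in the bass means third inversion (figured bass 4/2).

C# half-diminished seventh, third inversion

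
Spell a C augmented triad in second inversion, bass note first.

Spelling C augmented: C–E–G#. In second inversion the fifth is bass, giving G#, C, E from the bottom.

G#, C, E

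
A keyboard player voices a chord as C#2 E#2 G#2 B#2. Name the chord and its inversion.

The pitch classes C#, E#, G#, B# arrange in thirds as C#–E#–G#–B#: a C# major seventh chord.
The lowest note is C#, the root of the chord, so this is root position (figured bass 7).

C# major seventh, root position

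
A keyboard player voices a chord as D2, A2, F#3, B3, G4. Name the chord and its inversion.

The pitch classes D, A, F#, B, G arrange in thirds as G–B–D–F#–A: a G major ninth chord.
D is the fifth of G major ninth; fifth in the bass means second inversion.

G major ninth, second inversion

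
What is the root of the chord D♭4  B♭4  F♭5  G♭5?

The distinct letter names are Db, Bb, Fb, Gb. Arranged as a stack of thirds they read Gb–Bb–Db–Fb, so Gb is the root (a Gb dominant seventh chord).

Gb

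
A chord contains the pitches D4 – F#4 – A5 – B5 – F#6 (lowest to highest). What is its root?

D, F#, A, B are the tones of a B minor seventh chord (B–D–F#–A), making B the root.

B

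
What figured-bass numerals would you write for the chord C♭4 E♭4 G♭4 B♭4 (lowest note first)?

The notes Cb, Eb, Gb, Bb stack in thirds as Cb–Eb–Gb–Bb — a Cb major seventh chord. The bass Cb is the root, so this is root position: figured 7.

7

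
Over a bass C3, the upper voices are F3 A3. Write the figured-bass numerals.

The notes C, F, A stack in thirds as F–A–C — an F major triad. The bass C is the fifth, so this is second inversion: figured 6/4.

6/4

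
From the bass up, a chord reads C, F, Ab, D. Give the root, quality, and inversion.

The pitch classes C, F, Ab, D arrange in thirds as D–F–Ab–C: a D half-diminished seventh chord.
The lowest note is C, the seventh of the chord, so this is third inversion (figured bass 4/2).

D half-diminished seventh, third inversion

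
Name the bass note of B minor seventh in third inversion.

A

The seventh of B minor seventh (B–D–F#–A) is A; that is the bass in third inversion.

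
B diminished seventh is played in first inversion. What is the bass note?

D

B diminished seventh is B–D–F–Ab. First inversion places the third in the bass: D.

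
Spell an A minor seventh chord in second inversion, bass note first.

A minor seventh is A–C–E–G. Second inversion puts the fifth (E) in the bass, with the remaining tones above: E, G, A, C.

E, G, A, C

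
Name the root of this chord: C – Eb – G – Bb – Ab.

Ab

Reordering C, Eb, G, Bb, Ab into stacked thirds gives Ab–C–Eb–G–Bb; the bottom of that stack, Ab, is the root.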